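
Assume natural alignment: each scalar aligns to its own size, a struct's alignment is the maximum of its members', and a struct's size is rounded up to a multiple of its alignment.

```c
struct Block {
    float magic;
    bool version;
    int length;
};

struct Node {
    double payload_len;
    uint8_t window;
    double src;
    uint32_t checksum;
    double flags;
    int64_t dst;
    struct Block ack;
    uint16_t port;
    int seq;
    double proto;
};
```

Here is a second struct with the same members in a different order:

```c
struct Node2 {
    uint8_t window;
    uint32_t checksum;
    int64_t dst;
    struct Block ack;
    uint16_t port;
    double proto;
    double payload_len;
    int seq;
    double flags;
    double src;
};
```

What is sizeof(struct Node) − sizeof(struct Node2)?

Block: magic at 0 (size 4, align 4) → ends 4; version at 4 (size 1, align 1) → ends 5; pad 3 to align 4 for length; length at 8 (size 4, align 4) → ends 12; total 12 bytes, alignment 4
payload_len at 0 (size 8, align 8) → ends 8
window at 8 (size 1, align 1) → ends 9
pad 7 to align 8 for src
src at 16 (size 8, align 8) → ends 24
checksum at 24 (size 4, align 4) → ends 28
pad 4 to align 8 for flags
flags at 32 (size 8, align 8) → ends 40
dst at 40 (size 8, align 8) → ends 48
ack at 48 (size 12, align 4) → ends 60
port at 60 (size 2, align 2) → ends 62
pad 2 to align 4 for seq
seq at 64 (size 4, align 4) → ends 68
pad 4 to align 8 for proto
proto at 72 (size 8, align 8) → ends 80
total 80 bytes, alignment 8
— Node2 —
window at 0 (size 1, align 1) → ends 1
pad 3 to align 4 for checksum
checksum at 4 (size 4, align 4) → ends 8
dst at 8 (size 8, align 8) → ends 16
ack at 16 (size 12, align 4) → ends 28
port at 28 (size 2, align 2) → ends 30
pad 2 to align 8 for proto
proto at 32 (size 8, align 8) → ends 40
payload_len at 40 (size 8, align 8) → ends 48
seq at 48 (size 4, align 4) → ends 52
pad 4 to align 8 for flags
flags at 56 (size 8, align 8) → ends 64
src at 64 (size 8, align 8) → ends 72
total 72 bytes, alignment 8
80 − 72 = 8

8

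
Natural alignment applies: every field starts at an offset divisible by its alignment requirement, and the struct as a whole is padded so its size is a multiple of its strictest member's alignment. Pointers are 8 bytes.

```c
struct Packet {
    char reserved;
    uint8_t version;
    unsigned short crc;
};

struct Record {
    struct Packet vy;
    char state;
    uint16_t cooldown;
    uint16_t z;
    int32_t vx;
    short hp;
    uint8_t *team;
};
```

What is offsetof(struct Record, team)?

Packet: reserved at 0 (size 1, align 1) → ends 1; version at 1 (size 1, align 1) → ends 2; crc at 2 (size 2, align 2) → ends 4; total 4 bytes, alignment 2
vy at 0 (size 4, align 2) → ends 4
state at 4 (size 1, align 1) → ends 5
pad 1 to align 2 for cooldown
cooldown at 6 (size 2, align 2) → ends 8
z at 8 (size 2, align 2) → ends 10
pad 2 to align 4 for vx
vx at 12 (size 4, align 4) → ends 16
hp at 16 (size 2, align 2) → ends 18
pad 6 to align 8 for team
team at 24 (size 8, align 8) → ends 32

24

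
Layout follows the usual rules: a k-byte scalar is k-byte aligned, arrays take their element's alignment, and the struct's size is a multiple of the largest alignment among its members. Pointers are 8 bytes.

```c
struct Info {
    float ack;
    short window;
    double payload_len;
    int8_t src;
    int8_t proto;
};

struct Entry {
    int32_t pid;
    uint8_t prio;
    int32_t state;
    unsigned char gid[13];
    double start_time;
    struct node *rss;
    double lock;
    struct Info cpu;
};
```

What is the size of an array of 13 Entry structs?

1040

Info: @0: ack [4B, align 4] → 4; @4: window [2B, align 2] → 6; +2 pad (align 8); @8: payload_len [8B, align 8] → 16; @16: src [1B, align 1] → 17; @17: proto [1B, align 1] → 18; +6 tail pad (align 8); size 24, align 8
@0: pid [4B, align 4] → 4
@4: prio [1B, align 1] → 5
+3 pad (align 4)
@8: state [4B, align 4] → 12
@12: gid [13B, align 1] → 25
+7 pad (align 8)
@32: start_time [8B, align 8] → 40
@40: rss [8B, align 8] → 48
@48: lock [8B, align 8] → 56
@56: cpu [24B, align 8] → 80
size 80, align 8
array of 13: 13 × 80 = 1040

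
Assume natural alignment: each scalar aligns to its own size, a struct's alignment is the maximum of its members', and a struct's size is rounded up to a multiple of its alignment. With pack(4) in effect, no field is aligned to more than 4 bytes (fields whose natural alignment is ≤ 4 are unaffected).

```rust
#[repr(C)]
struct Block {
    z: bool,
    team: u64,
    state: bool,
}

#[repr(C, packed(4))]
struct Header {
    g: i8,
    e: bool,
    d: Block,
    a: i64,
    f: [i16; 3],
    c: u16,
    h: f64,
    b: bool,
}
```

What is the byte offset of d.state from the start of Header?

20

Block: z at 0 (size 1, align 1) → ends 1; pad 7 to align 8 for team; team at 8 (size 8, align 8) → ends 16; state at 16 (size 1, align 1) → ends 17; tail pad 7 to reach multiple of 8; total 24 bytes, alignment 8
g at 0 (size 1, align 1) → ends 1
e at 1 (size 1, align 1) → ends 2
pad 2 to align 4 for d
d at 4 (size 24, align 4) → ends 28
within Block: state at 16
4 + 16 = 20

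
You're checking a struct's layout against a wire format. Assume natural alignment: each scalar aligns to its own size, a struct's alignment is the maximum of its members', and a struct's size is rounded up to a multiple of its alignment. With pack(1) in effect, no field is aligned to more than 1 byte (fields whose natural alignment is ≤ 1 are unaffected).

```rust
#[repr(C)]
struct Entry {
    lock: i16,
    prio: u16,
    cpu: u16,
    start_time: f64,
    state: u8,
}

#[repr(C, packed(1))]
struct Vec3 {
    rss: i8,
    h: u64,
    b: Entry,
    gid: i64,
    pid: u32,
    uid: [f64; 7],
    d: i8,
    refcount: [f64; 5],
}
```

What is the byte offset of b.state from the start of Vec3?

Entry: 0..2  lock  (2B, 2-aligned); 2..4  prio  (2B, 2-aligned); 4..6  cpu  (2B, 2-aligned); 6..8  -- padding (2B); 8..16  start_time  (8B, 8-aligned); 16..17  state  (1B, 1-aligned); 17..24  -- tail padding (7B); sizeof = 24, alignof = 8
0..1  rss  (1B, 1-aligned)
1..9  h  (8B, 1-aligned)
9..33  b  (24B, 1-aligned)
within Entry: state at 16
9 + 16 = 25

25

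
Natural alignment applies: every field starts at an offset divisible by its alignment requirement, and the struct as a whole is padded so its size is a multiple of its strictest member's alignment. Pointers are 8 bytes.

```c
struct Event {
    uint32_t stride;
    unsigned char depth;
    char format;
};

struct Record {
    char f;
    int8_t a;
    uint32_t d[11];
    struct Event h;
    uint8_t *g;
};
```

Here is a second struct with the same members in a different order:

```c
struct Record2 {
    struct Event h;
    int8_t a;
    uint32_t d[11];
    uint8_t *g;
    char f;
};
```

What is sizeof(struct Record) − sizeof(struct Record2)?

-8

Event: @0: stride [4B, align 4] → 4; @4: depth [1B, align 1] → 5; @5: format [1B, align 1] → 6; +2 tail pad (align 4); size 8, align 4
@0: f [1B, align 1] → 1
@1: a [1B, align 1] → 2
+2 pad (align 4)
@4: d [44B, align 4] → 48
@48: h [8B, align 4] → 56
@56: g [8B, align 8] → 64
size 64, align 8
— Record2 —
@0: h [8B, align 4] → 8
@8: a [1B, align 1] → 9
+3 pad (align 4)
@12: d [44B, align 4] → 56
@56: g [8B, align 8] → 64
@64: f [1B, align 1] → 65
+7 tail pad (align 8)
size 72, align 8
64 − 72 = -8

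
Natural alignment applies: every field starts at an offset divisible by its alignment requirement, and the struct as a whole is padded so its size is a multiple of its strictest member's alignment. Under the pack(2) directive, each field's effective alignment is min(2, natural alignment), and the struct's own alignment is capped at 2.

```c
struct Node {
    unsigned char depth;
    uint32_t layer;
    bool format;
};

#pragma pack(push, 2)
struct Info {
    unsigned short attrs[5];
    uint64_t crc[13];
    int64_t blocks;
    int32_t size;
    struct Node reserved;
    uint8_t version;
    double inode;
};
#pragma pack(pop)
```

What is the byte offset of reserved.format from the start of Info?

Node: depth at 0 (size 1, align 1) → ends 1; pad 3 to align 4 for layer; layer at 4 (size 4, align 4) → ends 8; format at 8 (size 1, align 1) → ends 9; tail pad 3 to reach multiple of 4; total 12 bytes, alignment 4
attrs at 0 (size 10, align 2) → ends 10
crc at 10 (size 104, align 2) → ends 114
blocks at 114 (size 8, align 2) → ends 122
size at 122 (size 4, align 2) → ends 126
reserved at 126 (size 12, align 2) → ends 138
within Node: format at 8
126 + 8 = 134

134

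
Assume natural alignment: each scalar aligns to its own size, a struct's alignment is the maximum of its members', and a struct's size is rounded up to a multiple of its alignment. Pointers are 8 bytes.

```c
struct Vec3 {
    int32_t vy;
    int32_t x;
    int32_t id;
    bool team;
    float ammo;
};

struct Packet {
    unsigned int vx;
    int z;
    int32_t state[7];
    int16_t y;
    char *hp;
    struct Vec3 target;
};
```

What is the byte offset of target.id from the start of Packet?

56

Vec3: @0: vy [4B, align 4] → 4; @4: x [4B, align 4] → 8; @8: id [4B, align 4] → 12; @12: team [1B, align 1] → 13; +3 pad (align 4); @16: ammo [4B, align 4] → 20; size 20, align 4
@0: vx [4B, align 4] → 4
@4: z [4B, align 4] → 8
@8: state [28B, align 4] → 36
@36: y [2B, align 2] → 38
+2 pad (align 8)
@40: hp [8B, align 8] → 48
@48: target [20B, align 4] → 68
within Vec3: id at 8
48 + 8 = 56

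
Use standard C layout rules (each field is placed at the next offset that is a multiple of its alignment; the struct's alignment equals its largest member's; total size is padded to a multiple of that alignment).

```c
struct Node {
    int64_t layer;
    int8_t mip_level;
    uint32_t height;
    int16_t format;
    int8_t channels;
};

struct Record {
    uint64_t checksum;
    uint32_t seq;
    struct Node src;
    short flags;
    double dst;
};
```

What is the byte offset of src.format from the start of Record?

Node: 0..8  layer  (8B, 8-aligned); 8..9  mip_level  (1B, 1-aligned); 9..12  -- padding (3B); 12..16  height  (4B, 4-aligned); 16..18  format  (2B, 2-aligned); 18..19  channels  (1B, 1-aligned); 19..24  -- tail padding (5B); sizeof = 24, alignof = 8
0..8  checksum  (8B, 8-aligned)
8..12  seq  (4B, 4-aligned)
12..16  -- padding (4B)
16..40  src  (24B, 8-aligned)
within Node: format at 16
16 + 16 = 32

32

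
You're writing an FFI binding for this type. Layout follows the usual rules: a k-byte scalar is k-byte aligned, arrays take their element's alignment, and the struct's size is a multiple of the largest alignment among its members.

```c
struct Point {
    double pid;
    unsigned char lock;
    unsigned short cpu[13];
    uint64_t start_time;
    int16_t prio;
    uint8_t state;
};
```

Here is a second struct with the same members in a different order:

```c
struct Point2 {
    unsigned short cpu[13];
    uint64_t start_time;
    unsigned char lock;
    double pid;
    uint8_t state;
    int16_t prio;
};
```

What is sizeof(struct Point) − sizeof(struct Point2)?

-8

0..8  pid  (8B, 8-aligned)
8..9  lock  (1B, 1-aligned)
9..10  -- padding (1B)
10..36  cpu  (26B, 2-aligned)
36..40  -- padding (4B)
40..48  start_time  (8B, 8-aligned)
48..50  prio  (2B, 2-aligned)
50..51  state  (1B, 1-aligned)
51..56  -- tail padding (5B)
sizeof = 56, alignof = 8
— Point2 —
0..26  cpu  (26B, 2-aligned)
26..32  -- padding (6B)
32..40  start_time  (8B, 8-aligned)
40..41  lock  (1B, 1-aligned)
41..48  -- padding (7B)
48..56  pid  (8B, 8-aligned)
56..57  state  (1B, 1-aligned)
57..58  -- padding (1B)
58..60  prio  (2B, 2-aligned)
60..64  -- tail padding (4B)
sizeof = 64, alignof = 8
56 − 64 = -8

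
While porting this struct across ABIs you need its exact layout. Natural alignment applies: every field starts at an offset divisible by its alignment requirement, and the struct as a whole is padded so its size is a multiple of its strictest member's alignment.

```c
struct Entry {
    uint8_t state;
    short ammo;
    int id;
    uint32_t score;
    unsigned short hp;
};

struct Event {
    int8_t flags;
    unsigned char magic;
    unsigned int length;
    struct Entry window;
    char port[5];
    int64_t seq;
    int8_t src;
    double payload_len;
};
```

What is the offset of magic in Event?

Entry: state at 0 (size 1, align 1) → ends 1; pad 1 to align 2 for ammo; ammo at 2 (size 2, align 2) → ends 4; id at 4 (size 4, align 4) → ends 8; score at 8 (size 4, align 4) → ends 12; hp at 12 (size 2, align 2) → ends 14; tail pad 2 to reach multiple of 4; total 16 bytes, alignment 4
flags at 0 (size 1, align 1) → ends 1
magic at 1 (size 1, align 1) → ends 2

1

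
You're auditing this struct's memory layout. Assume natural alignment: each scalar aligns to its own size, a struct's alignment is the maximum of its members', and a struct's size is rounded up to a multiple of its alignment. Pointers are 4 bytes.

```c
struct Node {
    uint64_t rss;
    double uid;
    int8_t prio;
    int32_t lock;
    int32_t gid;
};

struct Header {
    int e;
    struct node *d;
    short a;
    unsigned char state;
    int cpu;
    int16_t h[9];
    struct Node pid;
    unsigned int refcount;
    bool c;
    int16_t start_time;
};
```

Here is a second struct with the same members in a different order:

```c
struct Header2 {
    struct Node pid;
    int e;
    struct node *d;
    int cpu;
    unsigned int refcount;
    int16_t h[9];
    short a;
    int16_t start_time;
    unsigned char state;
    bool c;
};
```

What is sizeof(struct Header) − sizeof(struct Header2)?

8

Node: @0: rss [8B, align 8] → 8; @8: uid [8B, align 8] → 16; @16: prio [1B, align 1] → 17; +3 pad (align 4); @20: lock [4B, align 4] → 24; @24: gid [4B, align 4] → 28; +4 tail pad (align 8); size 32, align 8
@0: e [4B, align 4] → 4
@4: d [4B, align 4] → 8
@8: a [2B, align 2] → 10
@10: state [1B, align 1] → 11
+1 pad (align 4)
@12: cpu [4B, align 4] → 16
@16: h [18B, align 2] → 34
+6 pad (align 8)
@40: pid [32B, align 8] → 72
@72: refcount [4B, align 4] → 76
@76: c [1B, align 1] → 77
+1 pad (align 2)
@78: start_time [2B, align 2] → 80
size 80, align 8
— Header2 —
@0: pid [32B, align 8] → 32
@32: e [4B, align 4] → 36
@36: d [4B, align 4] → 40
@40: cpu [4B, align 4] → 44
@44: refcount [4B, align 4] → 48
@48: h [18B, align 2] → 66
@66: a [2B, align 2] → 68
@68: start_time [2B, align 2] → 70
@70: state [1B, align 1] → 71
@71: c [1B, align 1] → 72
size 72, align 8
80 − 72 = 8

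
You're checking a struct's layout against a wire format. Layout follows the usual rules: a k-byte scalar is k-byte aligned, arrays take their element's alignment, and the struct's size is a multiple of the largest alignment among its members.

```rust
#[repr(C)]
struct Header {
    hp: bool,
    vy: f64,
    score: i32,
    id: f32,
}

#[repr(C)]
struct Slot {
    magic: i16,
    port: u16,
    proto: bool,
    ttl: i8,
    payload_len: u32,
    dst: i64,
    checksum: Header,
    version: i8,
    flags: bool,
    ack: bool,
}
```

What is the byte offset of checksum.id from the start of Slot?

Header: 0..1  hp  (1B, 1-aligned); 1..8  -- padding (7B); 8..16  vy  (8B, 8-aligned); 16..20  score  (4B, 4-aligned); 20..24  id  (4B, 4-aligned); sizeof = 24, alignof = 8
0..2  magic  (2B, 2-aligned)
2..4  port  (2B, 2-aligned)
4..5  proto  (1B, 1-aligned)
5..6  ttl  (1B, 1-aligned)
6..8  -- padding (2B)
8..12  payload_len  (4B, 4-aligned)
12..16  -- padding (4B)
16..24  dst  (8B, 8-aligned)
24..48  checksum  (24B, 8-aligned)
within Header: id at 20
24 + 20 = 44

44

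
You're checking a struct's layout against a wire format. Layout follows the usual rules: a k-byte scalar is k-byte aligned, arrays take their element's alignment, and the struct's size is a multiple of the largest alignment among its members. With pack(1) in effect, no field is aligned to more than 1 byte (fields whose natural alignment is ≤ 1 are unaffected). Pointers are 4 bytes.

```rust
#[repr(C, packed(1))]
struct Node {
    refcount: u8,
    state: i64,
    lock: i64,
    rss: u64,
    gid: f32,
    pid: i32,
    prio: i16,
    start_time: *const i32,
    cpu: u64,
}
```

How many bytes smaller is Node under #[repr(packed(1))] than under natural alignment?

9

natural layout:
  @0: refcount [1B, align 1] → 1
  +7 pad (align 8)
  @8: state [8B, align 8] → 16
  @16: lock [8B, align 8] → 24
  @24: rss [8B, align 8] → 32
  @32: gid [4B, align 4] → 36
  @36: pid [4B, align 4] → 40
  @40: prio [2B, align 2] → 42
  +2 pad (align 4)
  @44: start_time [4B, align 4] → 48
  @48: cpu [8B, align 8] → 56
  size 56, align 8
packed(1) layout:
  @0: refcount [1B, align 1] → 1
  @1: state [8B, align 1] → 9
  @9: lock [8B, align 1] → 17
  @17: rss [8B, align 1] → 25
  @25: gid [4B, align 1] → 29
  @29: pid [4B, align 1] → 33
  @33: prio [2B, align 1] → 35
  @35: start_time [4B, align 1] → 39
  @39: cpu [8B, align 1] → 47
  size 47, align 1
56 − 47 = 9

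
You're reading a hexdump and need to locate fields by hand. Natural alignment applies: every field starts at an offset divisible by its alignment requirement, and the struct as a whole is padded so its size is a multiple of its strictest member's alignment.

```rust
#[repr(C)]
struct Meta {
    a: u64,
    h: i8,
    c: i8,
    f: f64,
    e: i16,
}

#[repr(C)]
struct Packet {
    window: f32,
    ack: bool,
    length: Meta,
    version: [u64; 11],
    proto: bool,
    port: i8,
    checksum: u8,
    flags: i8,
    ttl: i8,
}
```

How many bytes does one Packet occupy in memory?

136

Meta: a at 0 (size 8, align 8) → ends 8; h at 8 (size 1, align 1) → ends 9; c at 9 (size 1, align 1) → ends 10; pad 6 to align 8 for f; f at 16 (size 8, align 8) → ends 24; e at 24 (size 2, align 2) → ends 26; tail pad 6 to reach multiple of 8; total 32 bytes, alignment 8
window at 0 (size 4, align 4) → ends 4
ack at 4 (size 1, align 1) → ends 5
pad 3 to align 8 for length
length at 8 (size 32, align 8) → ends 40
version at 40 (size 88, align 8) → ends 128
proto at 128 (size 1, align 1) → ends 129
port at 129 (size 1, align 1) → ends 130
checksum at 130 (size 1, align 1) → ends 131
flags at 131 (size 1, align 1) → ends 132
ttl at 132 (size 1, align 1) → ends 133
tail pad 3 to reach multiple of 8
total 136 bytes, alignment 8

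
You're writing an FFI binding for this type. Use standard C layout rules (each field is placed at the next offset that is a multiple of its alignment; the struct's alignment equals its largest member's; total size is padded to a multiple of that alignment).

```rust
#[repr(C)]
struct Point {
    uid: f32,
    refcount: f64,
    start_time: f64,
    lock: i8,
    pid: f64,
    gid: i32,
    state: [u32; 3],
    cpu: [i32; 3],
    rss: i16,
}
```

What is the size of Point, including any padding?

uid at 0 (size 4, align 4) → ends 4
pad 4 to align 8 for refcount
refcount at 8 (size 8, align 8) → ends 16
start_time at 16 (size 8, align 8) → ends 24
lock at 24 (size 1, align 1) → ends 25
pad 7 to align 8 for pid
pid at 32 (size 8, align 8) → ends 40
gid at 40 (size 4, align 4) → ends 44
state at 44 (size 12, align 4) → ends 56
cpu at 56 (size 12, align 4) → ends 68
rss at 68 (size 2, align 2) → ends 70
tail pad 2 to reach multiple of 8
total 72 bytes, alignment 8

72 bytes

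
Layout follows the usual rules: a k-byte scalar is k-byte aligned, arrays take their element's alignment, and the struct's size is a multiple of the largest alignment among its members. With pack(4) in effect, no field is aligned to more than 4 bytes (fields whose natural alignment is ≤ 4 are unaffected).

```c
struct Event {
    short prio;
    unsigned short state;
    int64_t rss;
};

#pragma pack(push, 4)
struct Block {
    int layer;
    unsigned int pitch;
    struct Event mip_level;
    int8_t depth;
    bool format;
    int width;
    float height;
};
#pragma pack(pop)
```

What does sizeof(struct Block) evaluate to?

36

Event: prio at 0 (size 2, align 2) → ends 2; state at 2 (size 2, align 2) → ends 4; pad 4 to align 8 for rss; rss at 8 (size 8, align 8) → ends 16; total 16 bytes, alignment 8
layer at 0 (size 4, align 4) → ends 4
pitch at 4 (size 4, align 4) → ends 8
mip_level at 8 (size 16, align 4) → ends 24
depth at 24 (size 1, align 1) → ends 25
format at 25 (size 1, align 1) → ends 26
pad 2 to align 4 for width
width at 28 (size 4, align 4) → ends 32
height at 32 (size 4, align 4) → ends 36
total 36 bytes, alignment 4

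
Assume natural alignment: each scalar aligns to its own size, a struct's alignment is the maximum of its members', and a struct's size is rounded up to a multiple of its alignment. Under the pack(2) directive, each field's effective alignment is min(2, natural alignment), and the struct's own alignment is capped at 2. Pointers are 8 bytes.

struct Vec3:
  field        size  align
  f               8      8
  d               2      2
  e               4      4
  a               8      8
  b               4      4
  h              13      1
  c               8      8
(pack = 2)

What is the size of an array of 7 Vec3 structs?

336

f at 0 (size 8, align 2) → ends 8
d at 8 (size 2, align 2) → ends 10
e at 10 (size 4, align 2) → ends 14
a at 14 (size 8, align 2) → ends 22
b at 22 (size 4, align 2) → ends 26
h at 26 (size 13, align 1) → ends 39
pad 1 to align 2 for c
c at 40 (size 8, align 2) → ends 48
total 48 bytes, alignment 2
array of 7: 7 × 48 = 336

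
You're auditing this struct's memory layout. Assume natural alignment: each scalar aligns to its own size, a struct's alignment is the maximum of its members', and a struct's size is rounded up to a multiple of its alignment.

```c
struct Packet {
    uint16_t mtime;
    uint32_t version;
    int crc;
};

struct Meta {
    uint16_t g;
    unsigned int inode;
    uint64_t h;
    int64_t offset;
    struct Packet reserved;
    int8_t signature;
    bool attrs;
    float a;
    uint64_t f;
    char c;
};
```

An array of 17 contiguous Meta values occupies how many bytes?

Packet: mtime at 0 (size 2, align 2) → ends 2; pad 2 to align 4 for version; version at 4 (size 4, align 4) → ends 8; crc at 8 (size 4, align 4) → ends 12; total 12 bytes, alignment 4
g at 0 (size 2, align 2) → ends 2
pad 2 to align 4 for inode
inode at 4 (size 4, align 4) → ends 8
h at 8 (size 8, align 8) → ends 16
offset at 16 (size 8, align 8) → ends 24
reserved at 24 (size 12, align 4) → ends 36
signature at 36 (size 1, align 1) → ends 37
attrs at 37 (size 1, align 1) → ends 38
pad 2 to align 4 for a
a at 40 (size 4, align 4) → ends 44
pad 4 to align 8 for f
f at 48 (size 8, align 8) → ends 56
c at 56 (size 1, align 1) → ends 57
tail pad 7 to reach multiple of 8
total 64 bytes, alignment 8
array of 17: 17 × 64 = 1088

1088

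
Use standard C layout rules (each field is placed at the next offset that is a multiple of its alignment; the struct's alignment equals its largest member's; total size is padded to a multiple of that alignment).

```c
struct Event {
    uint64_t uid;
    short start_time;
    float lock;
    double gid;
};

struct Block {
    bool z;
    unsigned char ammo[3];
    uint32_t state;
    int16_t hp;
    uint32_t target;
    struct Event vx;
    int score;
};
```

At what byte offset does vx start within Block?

Event: uid at 0 (size 8, align 8) → ends 8; start_time at 8 (size 2, align 2) → ends 10; pad 2 to align 4 for lock; lock at 12 (size 4, align 4) → ends 16; gid at 16 (size 8, align 8) → ends 24; total 24 bytes, alignment 8
z at 0 (size 1, align 1) → ends 1
ammo at 1 (size 3, align 1) → ends 4
state at 4 (size 4, align 4) → ends 8
hp at 8 (size 2, align 2) → ends 10
pad 2 to align 4 for target
target at 12 (size 4, align 4) → ends 16
vx at 16 (size 24, align 8) → ends 40

16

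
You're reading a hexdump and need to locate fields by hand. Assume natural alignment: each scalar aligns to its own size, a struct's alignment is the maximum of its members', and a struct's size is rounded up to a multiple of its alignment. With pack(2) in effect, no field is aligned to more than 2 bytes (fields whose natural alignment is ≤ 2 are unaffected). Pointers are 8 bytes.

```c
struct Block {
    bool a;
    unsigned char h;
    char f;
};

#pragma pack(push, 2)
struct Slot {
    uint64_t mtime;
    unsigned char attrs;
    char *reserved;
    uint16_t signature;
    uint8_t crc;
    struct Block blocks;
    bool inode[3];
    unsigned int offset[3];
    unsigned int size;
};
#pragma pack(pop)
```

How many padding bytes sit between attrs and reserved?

1

Block: 0..1  a  (1B, 1-aligned); 1..2  h  (1B, 1-aligned); 2..3  f  (1B, 1-aligned); sizeof = 3, alignof = 1
0..8  mtime  (8B, 2-aligned)
8..9  attrs  (1B, 1-aligned)
9..10  -- padding (1B)
10..18  reserved  (8B, 2-aligned)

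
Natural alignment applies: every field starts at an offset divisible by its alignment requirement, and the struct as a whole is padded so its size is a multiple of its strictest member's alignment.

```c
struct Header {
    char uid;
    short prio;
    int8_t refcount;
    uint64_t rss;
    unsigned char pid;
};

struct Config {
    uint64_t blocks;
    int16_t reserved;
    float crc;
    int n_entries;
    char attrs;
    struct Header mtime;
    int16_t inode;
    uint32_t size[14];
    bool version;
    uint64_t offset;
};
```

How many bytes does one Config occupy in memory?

120 bytes

Header: uid at 0 (size 1, align 1) → ends 1; pad 1 to align 2 for prio; prio at 2 (size 2, align 2) → ends 4; refcount at 4 (size 1, align 1) → ends 5; pad 3 to align 8 for rss; rss at 8 (size 8, align 8) → ends 16; pid at 16 (size 1, align 1) → ends 17; tail pad 7 to reach multiple of 8; total 24 bytes, alignment 8
blocks at 0 (size 8, align 8) → ends 8
reserved at 8 (size 2, align 2) → ends 10
pad 2 to align 4 for crc
crc at 12 (size 4, align 4) → ends 16
n_entries at 16 (size 4, align 4) → ends 20
attrs at 20 (size 1, align 1) → ends 21
pad 3 to align 8 for mtime
mtime at 24 (size 24, align 8) → ends 48
inode at 48 (size 2, align 2) → ends 50
pad 2 to align 4 for size
size at 52 (size 56, align 4) → ends 108
version at 108 (size 1, align 1) → ends 109
pad 3 to align 8 for offset
offset at 112 (size 8, align 8) → ends 120
total 120 bytes, alignment 8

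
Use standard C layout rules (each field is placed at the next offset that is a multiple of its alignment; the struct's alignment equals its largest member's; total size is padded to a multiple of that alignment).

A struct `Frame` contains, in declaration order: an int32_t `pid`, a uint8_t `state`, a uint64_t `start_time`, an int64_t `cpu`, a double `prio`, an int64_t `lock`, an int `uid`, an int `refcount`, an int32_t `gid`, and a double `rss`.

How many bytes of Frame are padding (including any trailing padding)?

pid at 0 (size 4, align 4) → ends 4
state at 4 (size 1, align 1) → ends 5
pad 3 to align 8 for start_time
start_time at 8 (size 8, align 8) → ends 16
cpu at 16 (size 8, align 8) → ends 24
prio at 24 (size 8, align 8) → ends 32
lock at 32 (size 8, align 8) → ends 40
uid at 40 (size 4, align 4) → ends 44
refcount at 44 (size 4, align 4) → ends 48
gid at 48 (size 4, align 4) → ends 52
pad 4 to align 8 for rss
rss at 56 (size 8, align 8) → ends 64
total 64 bytes, alignment 8
data bytes 57, size 64 → padding 7

7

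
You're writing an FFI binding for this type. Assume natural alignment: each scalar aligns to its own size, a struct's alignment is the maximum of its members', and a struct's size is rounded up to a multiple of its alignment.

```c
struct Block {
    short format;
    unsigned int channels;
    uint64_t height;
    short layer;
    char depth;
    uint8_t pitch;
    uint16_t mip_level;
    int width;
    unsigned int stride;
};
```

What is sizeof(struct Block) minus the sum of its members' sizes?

4

format at 0 (size 2, align 2) → ends 2
pad 2 to align 4 for channels
channels at 4 (size 4, align 4) → ends 8
height at 8 (size 8, align 8) → ends 16
layer at 16 (size 2, align 2) → ends 18
depth at 18 (size 1, align 1) → ends 19
pitch at 19 (size 1, align 1) → ends 20
mip_level at 20 (size 2, align 2) → ends 22
pad 2 to align 4 for width
width at 24 (size 4, align 4) → ends 28
stride at 28 (size 4, align 4) → ends 32
total 32 bytes, alignment 8
data bytes 28, size 32 → padding 4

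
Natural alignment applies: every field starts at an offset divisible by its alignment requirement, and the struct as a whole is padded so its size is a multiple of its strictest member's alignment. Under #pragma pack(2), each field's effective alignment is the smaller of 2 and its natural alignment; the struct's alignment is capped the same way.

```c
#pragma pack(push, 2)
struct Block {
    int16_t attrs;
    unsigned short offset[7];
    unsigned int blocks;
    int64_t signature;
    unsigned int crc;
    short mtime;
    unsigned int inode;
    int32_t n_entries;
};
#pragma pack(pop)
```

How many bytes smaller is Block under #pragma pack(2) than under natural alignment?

natural layout:
  0..2  attrs  (2B, 2-aligned)
  2..16  offset  (14B, 2-aligned)
  16..20  blocks  (4B, 4-aligned)
  20..24  -- padding (4B)
  24..32  signature  (8B, 8-aligned)
  32..36  crc  (4B, 4-aligned)
  36..38  mtime  (2B, 2-aligned)
  38..40  -- padding (2B)
  40..44  inode  (4B, 4-aligned)
  44..48  n_entries  (4B, 4-aligned)
  sizeof = 48, alignof = 8
packed(2) layout:
  0..2  attrs  (2B, 2-aligned)
  2..16  offset  (14B, 2-aligned)
  16..20  blocks  (4B, 2-aligned)
  20..28  signature  (8B, 2-aligned)
  28..32  crc  (4B, 2-aligned)
  32..34  mtime  (2B, 2-aligned)
  34..38  inode  (4B, 2-aligned)
  38..42  n_entries  (4B, 2-aligned)
  sizeof = 42, alignof = 2
48 − 42 = 6

6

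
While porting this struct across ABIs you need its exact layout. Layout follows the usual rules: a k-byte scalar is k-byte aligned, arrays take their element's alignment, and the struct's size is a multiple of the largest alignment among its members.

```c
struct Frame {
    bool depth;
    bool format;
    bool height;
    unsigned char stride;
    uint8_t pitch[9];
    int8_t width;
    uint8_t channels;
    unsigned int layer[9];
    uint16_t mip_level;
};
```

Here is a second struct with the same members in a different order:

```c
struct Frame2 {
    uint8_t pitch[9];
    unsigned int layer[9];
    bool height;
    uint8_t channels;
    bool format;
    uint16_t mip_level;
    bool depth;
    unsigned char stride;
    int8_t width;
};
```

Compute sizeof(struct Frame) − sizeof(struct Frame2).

-4

depth at 0 (size 1, align 1) → ends 1
format at 1 (size 1, align 1) → ends 2
height at 2 (size 1, align 1) → ends 3
stride at 3 (size 1, align 1) → ends 4
pitch at 4 (size 9, align 1) → ends 13
width at 13 (size 1, align 1) → ends 14
channels at 14 (size 1, align 1) → ends 15
pad 1 to align 4 for layer
layer at 16 (size 36, align 4) → ends 52
mip_level at 52 (size 2, align 2) → ends 54
tail pad 2 to reach multiple of 4
total 56 bytes, alignment 4
— Frame2 —
pitch at 0 (size 9, align 1) → ends 9
pad 3 to align 4 for layer
layer at 12 (size 36, align 4) → ends 48
height at 48 (size 1, align 1) → ends 49
channels at 49 (size 1, align 1) → ends 50
format at 50 (size 1, align 1) → ends 51
pad 1 to align 2 for mip_level
mip_level at 52 (size 2, align 2) → ends 54
depth at 54 (size 1, align 1) → ends 55
stride at 55 (size 1, align 1) → ends 56
width at 56 (size 1, align 1) → ends 57
tail pad 3 to reach multiple of 4
total 60 bytes, alignment 4
56 − 60 = -4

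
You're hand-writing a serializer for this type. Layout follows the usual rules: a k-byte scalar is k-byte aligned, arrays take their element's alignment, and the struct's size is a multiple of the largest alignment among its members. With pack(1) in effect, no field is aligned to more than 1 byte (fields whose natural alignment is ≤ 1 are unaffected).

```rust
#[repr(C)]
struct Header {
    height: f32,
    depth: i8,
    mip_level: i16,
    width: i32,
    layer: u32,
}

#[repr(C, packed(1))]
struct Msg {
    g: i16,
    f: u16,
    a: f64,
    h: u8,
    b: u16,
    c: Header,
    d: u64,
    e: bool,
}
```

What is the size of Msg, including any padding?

Header: height at 0 (size 4, align 4) → ends 4; depth at 4 (size 1, align 1) → ends 5; pad 1 to align 2 for mip_level; mip_level at 6 (size 2, align 2) → ends 8; width at 8 (size 4, align 4) → ends 12; layer at 12 (size 4, align 4) → ends 16; total 16 bytes, alignment 4
g at 0 (size 2, align 1) → ends 2
f at 2 (size 2, align 1) → ends 4
a at 4 (size 8, align 1) → ends 12
h at 12 (size 1, align 1) → ends 13
b at 13 (size 2, align 1) → ends 15
c at 15 (size 16, align 1) → ends 31
d at 31 (size 8, align 1) → ends 39
e at 39 (size 1, align 1) → ends 40
total 40 bytes, alignment 1

40 bytes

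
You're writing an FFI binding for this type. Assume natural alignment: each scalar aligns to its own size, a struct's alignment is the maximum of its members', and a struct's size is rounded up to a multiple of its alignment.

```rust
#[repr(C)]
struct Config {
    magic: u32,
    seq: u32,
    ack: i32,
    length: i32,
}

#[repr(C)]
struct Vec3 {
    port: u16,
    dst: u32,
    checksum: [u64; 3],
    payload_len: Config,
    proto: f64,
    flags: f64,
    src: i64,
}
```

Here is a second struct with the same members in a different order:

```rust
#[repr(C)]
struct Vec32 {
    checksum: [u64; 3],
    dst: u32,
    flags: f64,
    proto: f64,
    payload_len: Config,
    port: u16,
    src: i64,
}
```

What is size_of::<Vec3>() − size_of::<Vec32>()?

Config: 0..4  magic  (4B, 4-aligned); 4..8  seq  (4B, 4-aligned); 8..12  ack  (4B, 4-aligned); 12..16  length  (4B, 4-aligned); sizeof = 16, alignof = 4
0..2  port  (2B, 2-aligned)
2..4  -- padding (2B)
4..8  dst  (4B, 4-aligned)
8..32  checksum  (24B, 8-aligned)
32..48  payload_len  (16B, 4-aligned)
48..56  proto  (8B, 8-aligned)
56..64  flags  (8B, 8-aligned)
64..72  src  (8B, 8-aligned)
sizeof = 72, alignof = 8
— Vec32 —
0..24  checksum  (24B, 8-aligned)
24..28  dst  (4B, 4-aligned)
28..32  -- padding (4B)
32..40  flags  (8B, 8-aligned)
40..48  proto  (8B, 8-aligned)
48..64  payload_len  (16B, 4-aligned)
64..66  port  (2B, 2-aligned)
66..72  -- padding (6B)
72..80  src  (8B, 8-aligned)
sizeof = 80, alignof = 8
72 − 80 = -8

-8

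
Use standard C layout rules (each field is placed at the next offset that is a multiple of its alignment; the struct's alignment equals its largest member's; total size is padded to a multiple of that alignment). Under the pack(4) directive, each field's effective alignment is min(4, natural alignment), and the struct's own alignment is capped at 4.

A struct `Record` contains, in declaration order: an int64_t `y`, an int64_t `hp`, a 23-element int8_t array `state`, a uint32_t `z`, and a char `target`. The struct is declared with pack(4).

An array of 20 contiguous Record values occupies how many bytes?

960

0..8  y  (8B, 4-aligned)
8..16  hp  (8B, 4-aligned)
16..39  state  (23B, 1-aligned)
39..40  -- padding (1B)
40..44  z  (4B, 4-aligned)
44..45  target  (1B, 1-aligned)
45..48  -- tail padding (3B)
sizeof = 48, alignof = 4
array of 20: 20 × 48 = 960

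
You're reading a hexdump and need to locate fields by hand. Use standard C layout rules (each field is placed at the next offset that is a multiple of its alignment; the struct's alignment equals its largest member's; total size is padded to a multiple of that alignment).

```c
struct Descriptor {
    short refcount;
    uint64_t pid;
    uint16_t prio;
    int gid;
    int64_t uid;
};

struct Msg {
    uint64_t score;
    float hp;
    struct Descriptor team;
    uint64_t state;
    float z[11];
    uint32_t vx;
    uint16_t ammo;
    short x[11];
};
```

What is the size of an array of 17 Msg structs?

Descriptor: refcount at 0 (size 2, align 2) → ends 2; pad 6 to align 8 for pid; pid at 8 (size 8, align 8) → ends 16; prio at 16 (size 2, align 2) → ends 18; pad 2 to align 4 for gid; gid at 20 (size 4, align 4) → ends 24; uid at 24 (size 8, align 8) → ends 32; total 32 bytes, alignment 8
score at 0 (size 8, align 8) → ends 8
hp at 8 (size 4, align 4) → ends 12
pad 4 to align 8 for team
team at 16 (size 32, align 8) → ends 48
state at 48 (size 8, align 8) → ends 56
z at 56 (size 44, align 4) → ends 100
vx at 100 (size 4, align 4) → ends 104
ammo at 104 (size 2, align 2) → ends 106
x at 106 (size 22, align 2) → ends 128
total 128 bytes, alignment 8
array of 17: 17 × 128 = 2176

2176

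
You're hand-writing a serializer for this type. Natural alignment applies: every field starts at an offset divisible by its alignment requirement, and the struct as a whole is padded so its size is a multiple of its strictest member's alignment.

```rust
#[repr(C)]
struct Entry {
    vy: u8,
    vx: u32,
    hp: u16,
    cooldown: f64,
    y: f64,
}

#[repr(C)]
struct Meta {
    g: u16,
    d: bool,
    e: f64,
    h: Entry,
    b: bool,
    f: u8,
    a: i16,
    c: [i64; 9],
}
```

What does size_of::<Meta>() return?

Entry: vy at 0 (size 1, align 1) → ends 1; pad 3 to align 4 for vx; vx at 4 (size 4, align 4) → ends 8; hp at 8 (size 2, align 2) → ends 10; pad 6 to align 8 for cooldown; cooldown at 16 (size 8, align 8) → ends 24; y at 24 (size 8, align 8) → ends 32; total 32 bytes, alignment 8
g at 0 (size 2, align 2) → ends 2
d at 2 (size 1, align 1) → ends 3
pad 5 to align 8 for e
e at 8 (size 8, align 8) → ends 16
h at 16 (size 32, align 8) → ends 48
b at 48 (size 1, align 1) → ends 49
f at 49 (size 1, align 1) → ends 50
a at 50 (size 2, align 2) → ends 52
pad 4 to align 8 for c
c at 56 (size 72, align 8) → ends 128
total 128 bytes, alignment 8

128 bytes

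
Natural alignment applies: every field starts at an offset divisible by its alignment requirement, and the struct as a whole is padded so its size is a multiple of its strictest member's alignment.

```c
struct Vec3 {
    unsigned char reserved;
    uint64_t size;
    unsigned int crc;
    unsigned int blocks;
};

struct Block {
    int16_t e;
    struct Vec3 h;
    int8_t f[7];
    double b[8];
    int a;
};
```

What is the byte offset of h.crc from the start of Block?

Vec3: reserved at 0 (size 1, align 1) → ends 1; pad 7 to align 8 for size; size at 8 (size 8, align 8) → ends 16; crc at 16 (size 4, align 4) → ends 20; blocks at 20 (size 4, align 4) → ends 24; total 24 bytes, alignment 8
e at 0 (size 2, align 2) → ends 2
pad 6 to align 8 for h
h at 8 (size 24, align 8) → ends 32
within Vec3: crc at 16
8 + 16 = 24

24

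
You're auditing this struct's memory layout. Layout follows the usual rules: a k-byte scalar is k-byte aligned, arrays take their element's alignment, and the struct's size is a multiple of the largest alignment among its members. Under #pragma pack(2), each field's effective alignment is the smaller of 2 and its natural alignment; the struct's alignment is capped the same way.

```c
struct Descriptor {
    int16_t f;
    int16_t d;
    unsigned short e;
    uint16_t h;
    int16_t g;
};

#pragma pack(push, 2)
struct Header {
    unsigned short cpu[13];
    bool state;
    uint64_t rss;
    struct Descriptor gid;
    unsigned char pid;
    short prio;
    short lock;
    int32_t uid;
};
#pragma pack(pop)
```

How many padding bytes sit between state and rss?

Descriptor: 0..2  f  (2B, 2-aligned); 2..4  d  (2B, 2-aligned); 4..6  e  (2B, 2-aligned); 6..8  h  (2B, 2-aligned); 8..10  g  (2B, 2-aligned); sizeof = 10, alignof = 2
0..26  cpu  (26B, 2-aligned)
26..27  state  (1B, 1-aligned)
27..28  -- padding (1B)
28..36  rss  (8B, 2-aligned)

1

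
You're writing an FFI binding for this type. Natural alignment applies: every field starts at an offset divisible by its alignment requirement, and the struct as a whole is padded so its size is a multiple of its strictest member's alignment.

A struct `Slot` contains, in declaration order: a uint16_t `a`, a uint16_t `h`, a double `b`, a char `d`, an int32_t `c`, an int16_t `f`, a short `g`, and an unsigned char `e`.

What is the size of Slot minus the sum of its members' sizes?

10

0..2  a  (2B, 2-aligned)
2..4  h  (2B, 2-aligned)
4..8  -- padding (4B)
8..16  b  (8B, 8-aligned)
16..17  d  (1B, 1-aligned)
17..20  -- padding (3B)
20..24  c  (4B, 4-aligned)
24..26  f  (2B, 2-aligned)
26..28  g  (2B, 2-aligned)
28..29  e  (1B, 1-aligned)
29..32  -- tail padding (3B)
sizeof = 32, alignof = 8
data bytes 22, size 32 → padding 10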